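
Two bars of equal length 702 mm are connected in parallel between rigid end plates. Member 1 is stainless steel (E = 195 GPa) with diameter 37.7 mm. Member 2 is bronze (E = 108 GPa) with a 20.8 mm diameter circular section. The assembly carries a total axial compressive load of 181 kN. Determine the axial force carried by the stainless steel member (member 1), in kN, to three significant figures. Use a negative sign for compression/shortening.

-155 kN

A_1 = 1116 mm².
A_2 = 339.8 mm².
Equal strain + equilibrium ⇒ each member carries load in proportion to AE: A₁E₁ = 217700000 N, A₂E₂ = 36700000 N, ΣAE = 254400000 N.
F₁ = P·A₁E₁/ΣAE = -181000·217700000/254400000 = -154900 N.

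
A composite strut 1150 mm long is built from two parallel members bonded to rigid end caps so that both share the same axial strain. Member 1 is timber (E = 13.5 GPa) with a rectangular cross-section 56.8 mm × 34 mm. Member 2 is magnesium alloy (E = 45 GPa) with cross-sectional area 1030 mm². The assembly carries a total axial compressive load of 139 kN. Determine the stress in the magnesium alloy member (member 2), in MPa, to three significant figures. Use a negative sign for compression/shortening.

-86.4 MPa

A_1 = 1931 mm².
Equal strain + equilibrium ⇒ each member carries load in proportion to AE: A₁E₁ = 26070000 N, A₂E₂ = 46350000 N, ΣAE = 72420000 N.
σ₂ = P·E₂/ΣAE = -139000·45000/72420000 = -86.37 MPa.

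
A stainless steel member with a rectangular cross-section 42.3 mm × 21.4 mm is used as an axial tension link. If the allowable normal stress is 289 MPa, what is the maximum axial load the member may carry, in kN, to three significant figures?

A = 905.2 mm².
P_max = σ_allow · A = 289 · 905.2 = 261600 N = 261.6 kN.

262 kN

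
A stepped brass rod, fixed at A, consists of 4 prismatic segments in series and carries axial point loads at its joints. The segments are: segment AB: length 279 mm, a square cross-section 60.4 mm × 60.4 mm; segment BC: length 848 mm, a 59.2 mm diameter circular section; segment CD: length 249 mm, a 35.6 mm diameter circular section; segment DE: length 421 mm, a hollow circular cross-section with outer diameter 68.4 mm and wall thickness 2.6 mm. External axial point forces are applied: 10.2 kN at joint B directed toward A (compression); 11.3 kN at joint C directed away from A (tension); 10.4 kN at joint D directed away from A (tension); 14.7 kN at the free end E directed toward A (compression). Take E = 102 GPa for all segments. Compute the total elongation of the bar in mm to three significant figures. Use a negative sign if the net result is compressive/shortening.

-0.105 mm

Internal axial forces (sectioning from the free end, tension +): N_DE = -14.7 kN, N_CD = -4.3 kN, N_BC = 7 kN, N_AB = -3.2 kN.
A_AB = 3648 mm².
A_BC = 2753 mm².
A_CD = 995.4 mm².
A_DE = 537.5 mm².
δ_AB = -3200·279/(3648·102000) = -0.002399 mm
δ_BC = 7000·848/(2753·102000) = 0.02114 mm
δ_CD = -4300·249/(995.4·102000) = -0.01055 mm
δ_DE = -14700·421/(537.5·102000) = -0.1129 mm
δ = Σδ_i = -0.1047 mm.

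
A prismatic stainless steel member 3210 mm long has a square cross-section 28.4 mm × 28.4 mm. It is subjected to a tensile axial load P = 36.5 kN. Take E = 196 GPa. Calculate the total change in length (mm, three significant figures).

A = 806.6 mm².
δ_mech = NL/(AE) = 36500·3210/(806.6·196000) = 0.7411 mm.

0.741 mm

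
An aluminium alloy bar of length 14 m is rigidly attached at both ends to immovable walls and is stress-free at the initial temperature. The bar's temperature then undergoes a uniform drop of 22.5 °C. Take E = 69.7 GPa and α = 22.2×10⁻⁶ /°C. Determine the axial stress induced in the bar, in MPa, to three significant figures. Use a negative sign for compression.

34.8 MPa

Free thermal expansion αLΔT = 22.2e-6 · 14000 · -22.5 = -6.993 mm.
The walls impose strain ε = −(-6.993)/14000 = 4.9950e-04; σ = Eε = 69700 · 4.9950e-04 = 34.82 MPa.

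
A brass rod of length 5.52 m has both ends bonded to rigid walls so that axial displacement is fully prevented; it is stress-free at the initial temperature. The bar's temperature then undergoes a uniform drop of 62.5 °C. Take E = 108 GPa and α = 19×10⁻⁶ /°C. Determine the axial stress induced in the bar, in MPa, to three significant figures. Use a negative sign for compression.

Free thermal expansion αLΔT = 19e-6 · 5520 · -62.5 = -6.555 mm.
The walls impose strain ε = −(-6.555)/5520 = 1.1875e-03; σ = Eε = 108000 · 1.1875e-03 = 128.2 MPa.

128 MPa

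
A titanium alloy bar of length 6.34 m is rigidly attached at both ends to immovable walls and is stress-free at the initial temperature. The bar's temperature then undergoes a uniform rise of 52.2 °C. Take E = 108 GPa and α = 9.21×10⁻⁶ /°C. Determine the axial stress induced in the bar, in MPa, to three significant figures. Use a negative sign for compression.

-51.9 MPa

Free thermal expansion αLΔT = 9.21e-6 · 6340 · 52.2 = 3.048 mm.
The walls impose strain ε = −(3.048)/6340 = -4.8076e-04; σ = Eε = 108000 · -4.8076e-04 = -51.92 MPa.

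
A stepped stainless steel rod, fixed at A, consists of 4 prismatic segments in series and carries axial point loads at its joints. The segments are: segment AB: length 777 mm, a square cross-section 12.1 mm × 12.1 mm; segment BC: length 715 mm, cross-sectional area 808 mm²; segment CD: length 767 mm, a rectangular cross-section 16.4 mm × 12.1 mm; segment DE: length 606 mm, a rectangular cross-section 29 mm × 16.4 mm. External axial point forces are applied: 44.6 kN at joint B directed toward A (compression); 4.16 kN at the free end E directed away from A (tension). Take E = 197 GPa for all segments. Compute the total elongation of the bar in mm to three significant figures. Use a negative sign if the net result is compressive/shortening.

-0.962 mm

Internal axial forces (sectioning from the free end, tension +): N_DE = 4.16 kN, N_CD = 4.16 kN, N_BC = 4.16 kN, N_AB = -40.44 kN.
A_AB = 146.4 mm².
A_CD = 198.4 mm².
A_DE = 475.6 mm².
δ_AB = -40440·777/(146.4·197000) = -1.089 mm
δ_BC = 4160·715/(808·197000) = 0.01869 mm
δ_CD = 4160·767/(198.4·197000) = 0.08162 mm
δ_DE = 4160·606/(475.6·197000) = 0.02691 mm
δ = Σδ_i = -0.9622 mm.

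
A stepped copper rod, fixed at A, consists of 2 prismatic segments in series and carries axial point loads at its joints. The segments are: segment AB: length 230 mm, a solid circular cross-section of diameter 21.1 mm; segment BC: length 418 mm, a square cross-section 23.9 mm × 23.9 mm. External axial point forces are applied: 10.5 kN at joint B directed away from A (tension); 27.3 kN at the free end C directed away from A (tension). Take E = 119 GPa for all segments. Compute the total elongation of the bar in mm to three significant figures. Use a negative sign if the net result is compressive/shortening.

Internal axial forces (sectioning from the free end, tension +): N_BC = 27.3 kN, N_AB = 37.8 kN.
A_AB = 349.7 mm².
A_BC = 571.2 mm².
δ_AB = 37800·230/(349.7·119000) = 0.2089 mm
δ_BC = 27300·418/(571.2·119000) = 0.1679 mm
δ = Σδ_i = 0.3768 mm.

0.377 mm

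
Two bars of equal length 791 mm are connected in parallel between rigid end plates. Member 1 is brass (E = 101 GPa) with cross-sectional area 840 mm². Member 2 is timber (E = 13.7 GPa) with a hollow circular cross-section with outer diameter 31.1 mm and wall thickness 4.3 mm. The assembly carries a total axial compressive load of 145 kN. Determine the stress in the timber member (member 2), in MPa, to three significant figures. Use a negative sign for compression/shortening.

-22.1 MPa

A_2 = 362 mm².
Equal strain + equilibrium ⇒ each member carries load in proportion to AE: A₁E₁ = 84840000 N, A₂E₂ = 4960000 N, ΣAE = 89800000 N.
σ₂ = P·E₂/ΣAE = -145000·13700/89800000 = -22.12 MPa.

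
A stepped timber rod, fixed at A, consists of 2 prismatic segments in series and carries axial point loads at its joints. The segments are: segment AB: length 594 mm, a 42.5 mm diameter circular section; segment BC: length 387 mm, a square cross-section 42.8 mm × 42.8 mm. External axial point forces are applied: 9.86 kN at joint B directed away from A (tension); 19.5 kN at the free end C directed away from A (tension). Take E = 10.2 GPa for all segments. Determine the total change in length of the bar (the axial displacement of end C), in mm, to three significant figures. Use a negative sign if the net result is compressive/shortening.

1.61 mm

Internal axial forces (sectioning from the free end, tension +): N_BC = 19.5 kN, N_AB = 29.36 kN.
A_AB = 1419 mm².
A_BC = 1832 mm².
δ_AB = 29360·594/(1419·10200) = 1.205 mm
δ_BC = 19500·387/(1832·10200) = 0.4039 mm
δ = Σδ_i = 1.609 mm.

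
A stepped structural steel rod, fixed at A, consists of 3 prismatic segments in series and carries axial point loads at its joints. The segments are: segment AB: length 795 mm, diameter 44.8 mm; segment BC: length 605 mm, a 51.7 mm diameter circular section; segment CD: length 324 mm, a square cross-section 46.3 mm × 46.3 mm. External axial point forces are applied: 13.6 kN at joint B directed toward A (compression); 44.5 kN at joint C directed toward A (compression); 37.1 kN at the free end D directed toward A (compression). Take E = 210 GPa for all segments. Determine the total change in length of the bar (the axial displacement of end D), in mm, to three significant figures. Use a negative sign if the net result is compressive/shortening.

-0.367 mm

Internal axial forces (sectioning from the free end, tension +): N_CD = -37.1 kN, N_BC = -81.6 kN, N_AB = -95.2 kN.
A_AB = 1576 mm².
A_BC = 2099 mm².
A_CD = 2144 mm².
δ_AB = -95200·795/(1576·210000) = -0.2286 mm
δ_BC = -81600·605/(2099·210000) = -0.112 mm
δ_CD = -37100·324/(2144·210000) = -0.0267 mm
δ = Σδ_i = -0.3673 mm.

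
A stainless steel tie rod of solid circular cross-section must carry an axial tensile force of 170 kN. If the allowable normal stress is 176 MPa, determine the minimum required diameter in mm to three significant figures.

35.1 mm

Required area A ≥ P/σ_allow = 170000/176 = 965.9 mm².
For a solid circular section, d ≥ √(4A/π) = 35.07 mm.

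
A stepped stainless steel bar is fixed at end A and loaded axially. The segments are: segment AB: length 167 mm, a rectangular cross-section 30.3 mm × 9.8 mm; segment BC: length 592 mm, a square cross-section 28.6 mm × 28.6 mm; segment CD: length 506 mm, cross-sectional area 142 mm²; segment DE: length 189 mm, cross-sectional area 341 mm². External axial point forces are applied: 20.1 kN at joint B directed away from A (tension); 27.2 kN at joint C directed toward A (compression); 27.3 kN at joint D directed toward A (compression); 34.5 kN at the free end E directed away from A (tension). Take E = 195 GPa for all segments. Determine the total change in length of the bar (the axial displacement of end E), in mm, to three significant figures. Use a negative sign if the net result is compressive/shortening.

Internal axial forces (sectioning from the free end, tension +): N_DE = 34.5 kN, N_CD = 7.2 kN, N_BC = -20 kN, N_AB = 0.1 kN.
A_AB = 296.9 mm².
A_BC = 818 mm².
δ_AB = 100·167/(296.9·195000) = 0.0002884 mm
δ_BC = -20000·592/(818·195000) = -0.07423 mm
δ_CD = 7200·506/(142·195000) = 0.1316 mm
δ_DE = 34500·189/(341·195000) = 0.09806 mm
δ = Σδ_i = 0.1557 mm.

0.156 mm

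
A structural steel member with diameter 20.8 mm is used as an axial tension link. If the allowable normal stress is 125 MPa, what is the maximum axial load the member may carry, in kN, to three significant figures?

A = 339.8 mm².
P_max = σ_allow · A = 125 · 339.8 = 42470 N = 42.47 kN.

42.5 kN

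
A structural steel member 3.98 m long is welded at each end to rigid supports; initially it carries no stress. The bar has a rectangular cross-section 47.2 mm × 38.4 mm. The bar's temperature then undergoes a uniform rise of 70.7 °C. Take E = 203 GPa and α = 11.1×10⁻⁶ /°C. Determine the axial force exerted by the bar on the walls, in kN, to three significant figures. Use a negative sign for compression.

Free thermal expansion αLΔT = 11.1e-6 · 3980 · 70.7 = 3.123 mm.
The walls impose strain ε = −(3.123)/3980 = -7.8477e-04; σ = Eε = 203000 · -7.8477e-04 = -159.3 MPa.
Wall reaction R = σ·A = -159.3·1812 = -288700 N = -288.7 kN.

-289 kN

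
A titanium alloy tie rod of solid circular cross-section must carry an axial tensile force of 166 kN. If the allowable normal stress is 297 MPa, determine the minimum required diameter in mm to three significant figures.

Required area A ≥ P/σ_allow = 166000/297 = 558.9 mm².
For a solid circular section, d ≥ √(4A/π) = 26.68 mm.

26.7 mm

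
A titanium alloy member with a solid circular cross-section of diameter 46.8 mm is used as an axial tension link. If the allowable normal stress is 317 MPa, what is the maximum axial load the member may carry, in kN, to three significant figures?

545 kN

A = 1720 mm².
P_max = σ_allow · A = 317 · 1720 = 545300 N = 545.3 kN.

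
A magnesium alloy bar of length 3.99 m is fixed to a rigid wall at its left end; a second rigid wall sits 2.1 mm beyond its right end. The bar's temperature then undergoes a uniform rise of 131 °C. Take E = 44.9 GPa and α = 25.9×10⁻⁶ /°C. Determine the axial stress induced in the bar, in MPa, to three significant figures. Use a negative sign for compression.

-129 MPa

Free thermal expansion αLΔT = 25.9e-6 · 3990 · 131 = 13.54 mm.
The walls engage after the gap closes; constrained expansion = 13.54 − 2.1 = 11.44 mm.
The walls impose strain ε = −(11.44)/3990 = -2.8666e-03; σ = Eε = 44900 · -2.8666e-03 = -128.7 MPa.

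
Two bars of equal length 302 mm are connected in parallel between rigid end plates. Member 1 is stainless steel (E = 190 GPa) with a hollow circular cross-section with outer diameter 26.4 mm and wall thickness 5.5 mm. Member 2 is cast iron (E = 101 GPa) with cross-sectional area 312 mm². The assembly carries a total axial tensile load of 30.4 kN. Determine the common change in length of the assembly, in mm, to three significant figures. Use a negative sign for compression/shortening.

A_1 = 361.1 mm².
Equal strain + equilibrium ⇒ each member carries load in proportion to AE: A₁E₁ = 68610000 N, A₂E₂ = 31510000 N, ΣAE = 100100000 N.
δ = PL/ΣAE = 30400·302/100100000 = 0.09169 mm.

0.0917 mm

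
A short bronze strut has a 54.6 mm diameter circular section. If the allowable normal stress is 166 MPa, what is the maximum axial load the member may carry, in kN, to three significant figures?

A = 2341 mm².
P_max = σ_allow · A = 166 · 2341 = 388700 N = 388.7 kN.

389 kN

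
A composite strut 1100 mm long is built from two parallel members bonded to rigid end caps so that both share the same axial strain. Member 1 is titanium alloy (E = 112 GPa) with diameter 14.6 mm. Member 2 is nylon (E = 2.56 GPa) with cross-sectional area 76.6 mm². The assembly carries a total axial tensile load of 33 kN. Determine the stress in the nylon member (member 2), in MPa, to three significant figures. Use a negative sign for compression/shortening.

4.46 MPa

A_1 = 167.4 mm².
Equal strain + equilibrium ⇒ each member carries load in proportion to AE: A₁E₁ = 18750000 N, A₂E₂ = 196100 N, ΣAE = 18950000 N.
σ₂ = P·E₂/ΣAE = 33000·2560/18950000 = 4.459 MPa.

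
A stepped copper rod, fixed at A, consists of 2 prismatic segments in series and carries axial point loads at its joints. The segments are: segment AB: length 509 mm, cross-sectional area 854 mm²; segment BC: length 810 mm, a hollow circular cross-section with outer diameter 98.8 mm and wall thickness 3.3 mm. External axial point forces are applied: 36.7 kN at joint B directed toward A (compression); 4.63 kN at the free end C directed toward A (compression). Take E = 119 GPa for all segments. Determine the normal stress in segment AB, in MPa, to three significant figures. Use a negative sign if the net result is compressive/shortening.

-48.4 MPa

Internal axial forces (sectioning from the free end, tension +): N_BC = -4.63 kN, N_AB = -41.33 kN.
σ_AB = N_AB/A_AB = -41330/854 = -48.4 MPa.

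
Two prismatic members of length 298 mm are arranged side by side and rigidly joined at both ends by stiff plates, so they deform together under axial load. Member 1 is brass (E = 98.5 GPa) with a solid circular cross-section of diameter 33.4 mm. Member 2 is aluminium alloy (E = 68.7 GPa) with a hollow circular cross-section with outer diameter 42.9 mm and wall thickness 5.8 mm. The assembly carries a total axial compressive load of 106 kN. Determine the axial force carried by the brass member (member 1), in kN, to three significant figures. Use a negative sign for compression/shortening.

A_1 = 876.2 mm².
A_2 = 676 mm².
Equal strain + equilibrium ⇒ each member carries load in proportion to AE: A₁E₁ = 86300000 N, A₂E₂ = 46440000 N, ΣAE = 132700000 N.
F₁ = P·A₁E₁/ΣAE = -106000·86300000/132700000 = -68910 N.

-68.9 kN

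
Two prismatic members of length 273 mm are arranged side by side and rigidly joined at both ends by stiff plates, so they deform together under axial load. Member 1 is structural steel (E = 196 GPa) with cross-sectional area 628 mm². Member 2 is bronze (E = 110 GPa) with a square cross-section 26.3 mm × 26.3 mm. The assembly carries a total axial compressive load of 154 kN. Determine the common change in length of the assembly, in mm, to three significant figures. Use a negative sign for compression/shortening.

-0.211 mm

A_2 = 691.7 mm².
Equal strain + equilibrium ⇒ each member carries load in proportion to AE: A₁E₁ = 123100000 N, A₂E₂ = 76090000 N, ΣAE = 199200000 N.
δ = PL/ΣAE = -154000·273/199200000 = -0.2111 mm.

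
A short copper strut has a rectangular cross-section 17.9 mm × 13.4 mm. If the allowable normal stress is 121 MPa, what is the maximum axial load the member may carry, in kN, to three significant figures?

29.0 kN

A = 239.9 mm².
P_max = σ_allow · A = 121 · 239.9 = 29020 N = 29.02 kN.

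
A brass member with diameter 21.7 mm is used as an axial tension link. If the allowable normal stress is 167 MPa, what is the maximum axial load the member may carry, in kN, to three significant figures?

A = 369.8 mm².
P_max = σ_allow · A = 167 · 369.8 = 61760 N = 61.76 kN.

61.8 kN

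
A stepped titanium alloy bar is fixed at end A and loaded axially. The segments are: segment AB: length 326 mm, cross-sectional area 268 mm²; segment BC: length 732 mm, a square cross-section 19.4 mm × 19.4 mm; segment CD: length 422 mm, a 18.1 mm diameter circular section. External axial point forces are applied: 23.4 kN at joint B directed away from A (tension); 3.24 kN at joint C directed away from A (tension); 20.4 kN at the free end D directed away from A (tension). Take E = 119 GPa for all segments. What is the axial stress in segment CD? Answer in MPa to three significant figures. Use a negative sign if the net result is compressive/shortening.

79.3 MPa

Internal axial forces (sectioning from the free end, tension +): N_CD = 20.4 kN, N_BC = 23.64 kN, N_AB = 47.04 kN.
A_CD = 257.3 mm².
σ_CD = N_CD/A_CD = 20400/257.3 = 79.28 MPa.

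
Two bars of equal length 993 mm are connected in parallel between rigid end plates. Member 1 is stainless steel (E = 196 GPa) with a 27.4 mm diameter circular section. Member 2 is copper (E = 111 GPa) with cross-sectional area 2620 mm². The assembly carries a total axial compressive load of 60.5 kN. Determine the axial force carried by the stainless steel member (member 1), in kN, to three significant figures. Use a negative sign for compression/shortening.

-17.2 kN

A_1 = 589.6 mm².
Equal strain + equilibrium ⇒ each member carries load in proportion to AE: A₁E₁ = 115600000 N, A₂E₂ = 290800000 N, ΣAE = 406400000 N.
F₁ = P·A₁E₁/ΣAE = -60500·115600000/406400000 = -17210 N.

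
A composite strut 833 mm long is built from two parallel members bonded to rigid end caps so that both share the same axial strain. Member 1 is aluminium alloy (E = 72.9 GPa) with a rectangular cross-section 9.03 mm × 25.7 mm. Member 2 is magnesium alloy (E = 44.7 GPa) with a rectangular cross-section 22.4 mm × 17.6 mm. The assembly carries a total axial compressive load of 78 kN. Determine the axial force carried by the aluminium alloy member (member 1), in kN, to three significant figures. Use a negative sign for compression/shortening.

A_1 = 232.1 mm².
A_2 = 394.2 mm².
Equal strain + equilibrium ⇒ each member carries load in proportion to AE: A₁E₁ = 16920000 N, A₂E₂ = 17620000 N, ΣAE = 34540000 N.
F₁ = P·A₁E₁/ΣAE = -78000·16920000/34540000 = -38200 N.

-38.2 kN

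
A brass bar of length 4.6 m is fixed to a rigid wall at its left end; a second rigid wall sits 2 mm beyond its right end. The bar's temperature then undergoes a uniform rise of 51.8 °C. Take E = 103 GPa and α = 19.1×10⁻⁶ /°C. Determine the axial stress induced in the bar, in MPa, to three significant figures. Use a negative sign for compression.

Free thermal expansion αLΔT = 19.1e-6 · 4600 · 51.8 = 4.551 mm.
The walls engage after the gap closes; constrained expansion = 4.551 − 2 = 2.551 mm.
The walls impose strain ε = −(2.551)/4600 = -5.5460e-04; σ = Eε = 103000 · -5.5460e-04 = -57.12 MPa.

-57.1 MPa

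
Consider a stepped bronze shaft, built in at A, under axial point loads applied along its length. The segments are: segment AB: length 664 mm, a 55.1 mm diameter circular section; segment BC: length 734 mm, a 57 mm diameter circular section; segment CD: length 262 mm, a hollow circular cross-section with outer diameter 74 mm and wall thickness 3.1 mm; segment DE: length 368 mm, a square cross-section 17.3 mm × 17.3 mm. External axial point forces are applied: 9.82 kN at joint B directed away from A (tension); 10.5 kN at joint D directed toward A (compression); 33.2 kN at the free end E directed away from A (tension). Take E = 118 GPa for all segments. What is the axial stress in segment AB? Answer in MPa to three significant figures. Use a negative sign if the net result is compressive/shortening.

Internal axial forces (sectioning from the free end, tension +): N_DE = 33.2 kN, N_CD = 22.7 kN, N_BC = 22.7 kN, N_AB = 32.52 kN.
A_AB = 2384 mm².
σ_AB = N_AB/A_AB = 32520/2384 = 13.64 MPa.

13.6 MPa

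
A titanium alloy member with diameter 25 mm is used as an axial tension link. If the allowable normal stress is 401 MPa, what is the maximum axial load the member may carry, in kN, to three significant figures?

197 kN

A = 490.9 mm².
P_max = σ_allow · A = 401 · 490.9 = 196800 N = 196.8 kN.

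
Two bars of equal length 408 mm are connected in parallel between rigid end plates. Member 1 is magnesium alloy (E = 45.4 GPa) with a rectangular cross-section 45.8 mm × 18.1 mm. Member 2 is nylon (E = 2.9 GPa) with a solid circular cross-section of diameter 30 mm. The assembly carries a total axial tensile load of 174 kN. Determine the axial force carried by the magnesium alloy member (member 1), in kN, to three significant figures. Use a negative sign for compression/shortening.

165 kN

A_1 = 829 mm².
A_2 = 706.9 mm².
Equal strain + equilibrium ⇒ each member carries load in proportion to AE: A₁E₁ = 37640000 N, A₂E₂ = 2050000 N, ΣAE = 39690000 N.
F₁ = P·A₁E₁/ΣAE = 174000·37640000/39690000 = 165000 N.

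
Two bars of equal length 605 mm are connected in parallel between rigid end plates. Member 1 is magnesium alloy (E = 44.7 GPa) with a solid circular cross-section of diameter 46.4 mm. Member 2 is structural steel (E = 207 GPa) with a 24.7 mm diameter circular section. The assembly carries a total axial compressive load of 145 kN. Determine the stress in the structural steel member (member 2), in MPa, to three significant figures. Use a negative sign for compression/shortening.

A_1 = 1691 mm².
A_2 = 479.2 mm².
Equal strain + equilibrium ⇒ each member carries load in proportion to AE: A₁E₁ = 75580000 N, A₂E₂ = 99190000 N, ΣAE = 174800000 N.
σ₂ = P·E₂/ΣAE = -145000·207000/174800000 = -171.7 MPa.

-172 MPa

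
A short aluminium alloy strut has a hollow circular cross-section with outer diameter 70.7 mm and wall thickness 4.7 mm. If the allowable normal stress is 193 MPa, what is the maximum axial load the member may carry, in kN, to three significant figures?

188 kN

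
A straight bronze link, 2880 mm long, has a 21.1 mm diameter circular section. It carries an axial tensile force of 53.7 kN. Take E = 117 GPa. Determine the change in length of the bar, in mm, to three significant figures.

3.78 mm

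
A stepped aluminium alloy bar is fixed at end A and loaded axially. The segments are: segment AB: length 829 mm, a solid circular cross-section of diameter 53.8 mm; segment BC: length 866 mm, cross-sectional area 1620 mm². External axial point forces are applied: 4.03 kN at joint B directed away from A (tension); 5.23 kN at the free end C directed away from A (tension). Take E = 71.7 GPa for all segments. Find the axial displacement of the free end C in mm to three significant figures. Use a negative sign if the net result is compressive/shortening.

Internal axial forces (sectioning from the free end, tension +): N_BC = 5.23 kN, N_AB = 9.26 kN.
A_AB = 2273 mm².
δ_AB = 9260·829/(2273·71700) = 0.0471 mm
δ_BC = 5230·866/(1620·71700) = 0.03899 mm
δ = Σδ_i = 0.08609 mm.

0.0861 mm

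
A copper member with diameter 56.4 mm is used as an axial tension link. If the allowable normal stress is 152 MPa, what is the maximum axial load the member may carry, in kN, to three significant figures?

380 kN

A = 2498 mm².
P_max = σ_allow · A = 152 · 2498 = 379700 N = 379.7 kN.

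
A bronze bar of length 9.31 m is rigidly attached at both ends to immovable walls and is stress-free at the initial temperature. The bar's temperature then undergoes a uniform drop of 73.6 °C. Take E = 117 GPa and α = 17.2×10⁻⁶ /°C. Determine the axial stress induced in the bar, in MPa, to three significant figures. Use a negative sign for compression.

Free thermal expansion αLΔT = 17.2e-6 · 9310 · -73.6 = -11.79 mm.
The walls impose strain ε = −(-11.79)/9310 = 1.2659e-03; σ = Eε = 117000 · 1.2659e-03 = 148.1 MPa.

148 MPa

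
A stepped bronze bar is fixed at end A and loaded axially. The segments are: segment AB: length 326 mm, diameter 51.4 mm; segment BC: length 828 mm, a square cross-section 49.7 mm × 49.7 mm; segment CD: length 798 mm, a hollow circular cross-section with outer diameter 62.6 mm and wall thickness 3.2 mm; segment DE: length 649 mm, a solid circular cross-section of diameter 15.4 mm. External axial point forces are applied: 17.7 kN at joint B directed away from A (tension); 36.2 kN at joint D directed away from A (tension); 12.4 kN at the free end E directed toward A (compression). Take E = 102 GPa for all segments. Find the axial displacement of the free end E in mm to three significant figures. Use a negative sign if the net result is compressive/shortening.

Internal axial forces (sectioning from the free end, tension +): N_DE = -12.4 kN, N_CD = 23.8 kN, N_BC = 23.8 kN, N_AB = 41.5 kN.
A_AB = 2075 mm².
A_BC = 2470 mm².
A_CD = 597.2 mm².
A_DE = 186.3 mm².
δ_AB = 41500·326/(2075·102000) = 0.06392 mm
δ_BC = 23800·828/(2470·102000) = 0.07822 mm
δ_CD = 23800·798/(597.2·102000) = 0.3118 mm
δ_DE = -12400·649/(186.3·102000) = -0.4236 mm
δ = Σδ_i = 0.03037 mm.

0.0304 mm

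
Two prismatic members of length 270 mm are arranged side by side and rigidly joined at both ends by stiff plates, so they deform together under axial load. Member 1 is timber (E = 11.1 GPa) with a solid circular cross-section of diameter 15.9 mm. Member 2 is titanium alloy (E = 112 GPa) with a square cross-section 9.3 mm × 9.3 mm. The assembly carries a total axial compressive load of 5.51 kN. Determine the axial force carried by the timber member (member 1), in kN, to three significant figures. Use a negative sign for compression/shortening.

-1.02 kN

A_1 = 198.6 mm².
A_2 = 86.49 mm².
Equal strain + equilibrium ⇒ each member carries load in proportion to AE: A₁E₁ = 2204000 N, A₂E₂ = 9687000 N, ΣAE = 11890000 N.
F₁ = P·A₁E₁/ΣAE = -5510·2204000/11890000 = -1021 N.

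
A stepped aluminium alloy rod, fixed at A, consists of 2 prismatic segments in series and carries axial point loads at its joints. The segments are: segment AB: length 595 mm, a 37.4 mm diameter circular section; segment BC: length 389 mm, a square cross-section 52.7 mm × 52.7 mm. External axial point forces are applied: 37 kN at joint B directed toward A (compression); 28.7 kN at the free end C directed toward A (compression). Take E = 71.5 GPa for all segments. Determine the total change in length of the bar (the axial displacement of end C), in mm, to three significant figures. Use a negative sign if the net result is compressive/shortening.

-0.554 mm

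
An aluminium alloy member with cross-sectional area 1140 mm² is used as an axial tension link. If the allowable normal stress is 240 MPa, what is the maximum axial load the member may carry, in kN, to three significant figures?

274 kN

P_max = σ_allow · A = 240 · 1140 = 273600 N = 273.6 kN.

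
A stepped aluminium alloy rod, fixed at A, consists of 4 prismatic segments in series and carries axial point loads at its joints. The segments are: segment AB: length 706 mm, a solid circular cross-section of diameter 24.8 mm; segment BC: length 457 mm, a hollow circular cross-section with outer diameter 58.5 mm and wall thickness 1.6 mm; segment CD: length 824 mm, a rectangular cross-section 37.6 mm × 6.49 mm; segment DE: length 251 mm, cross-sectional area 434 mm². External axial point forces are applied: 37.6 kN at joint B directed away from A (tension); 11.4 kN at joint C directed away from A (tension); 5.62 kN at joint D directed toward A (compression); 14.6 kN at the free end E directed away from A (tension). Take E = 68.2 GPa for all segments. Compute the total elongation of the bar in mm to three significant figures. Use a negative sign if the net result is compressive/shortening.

Internal axial forces (sectioning from the free end, tension +): N_DE = 14.6 kN, N_CD = 8.98 kN, N_BC = 20.38 kN, N_AB = 57.98 kN.
A_AB = 483.1 mm².
A_BC = 286 mm².
A_CD = 244 mm².
δ_AB = 57980·706/(483.1·68200) = 1.243 mm
δ_BC = 20380·457/(286·68200) = 0.4775 mm
δ_CD = 8980·824/(244·68200) = 0.4446 mm
δ_DE = 14600·251/(434·68200) = 0.1238 mm
δ = Σδ_i = 2.288 mm.

2.29 mm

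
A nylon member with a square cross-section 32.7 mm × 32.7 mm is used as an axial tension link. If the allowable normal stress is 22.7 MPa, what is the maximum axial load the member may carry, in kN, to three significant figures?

24.3 kN

A = 1069 mm².
P_max = σ_allow · A = 22.7 · 1069 = 24270 N = 24.27 kN.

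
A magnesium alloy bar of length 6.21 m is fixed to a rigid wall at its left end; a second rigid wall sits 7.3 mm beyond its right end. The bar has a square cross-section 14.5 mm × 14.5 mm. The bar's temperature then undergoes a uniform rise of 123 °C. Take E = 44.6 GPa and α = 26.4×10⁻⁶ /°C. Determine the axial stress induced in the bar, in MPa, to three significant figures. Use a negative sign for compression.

-92.4 MPa

Free thermal expansion αLΔT = 26.4e-6 · 6210 · 123 = 20.17 mm.
The walls engage after the gap closes; constrained expansion = 20.17 − 7.3 = 12.87 mm.
The walls impose strain ε = −(12.87)/6210 = -2.0717e-03; σ = Eε = 44600 · -2.0717e-03 = -92.4 MPa.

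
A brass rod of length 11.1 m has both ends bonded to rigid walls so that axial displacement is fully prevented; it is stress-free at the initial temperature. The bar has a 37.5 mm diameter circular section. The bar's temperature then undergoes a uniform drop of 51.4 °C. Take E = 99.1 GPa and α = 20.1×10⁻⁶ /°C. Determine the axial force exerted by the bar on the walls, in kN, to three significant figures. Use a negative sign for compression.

113 kN

Free thermal expansion αLΔT = 20.1e-6 · 11100 · -51.4 = -11.47 mm.
The walls impose strain ε = −(-11.47)/11100 = 1.0331e-03; σ = Eε = 99100 · 1.0331e-03 = 102.4 MPa.
Wall reaction R = σ·A = 102.4·1104 = 113100 N = 113.1 kN.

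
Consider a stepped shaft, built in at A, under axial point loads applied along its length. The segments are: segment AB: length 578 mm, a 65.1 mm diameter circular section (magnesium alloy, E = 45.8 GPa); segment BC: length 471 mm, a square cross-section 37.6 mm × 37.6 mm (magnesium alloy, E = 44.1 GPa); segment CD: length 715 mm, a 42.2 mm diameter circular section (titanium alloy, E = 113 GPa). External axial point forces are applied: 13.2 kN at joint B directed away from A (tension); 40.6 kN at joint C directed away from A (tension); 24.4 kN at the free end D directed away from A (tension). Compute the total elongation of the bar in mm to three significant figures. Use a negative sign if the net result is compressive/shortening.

0.898 mm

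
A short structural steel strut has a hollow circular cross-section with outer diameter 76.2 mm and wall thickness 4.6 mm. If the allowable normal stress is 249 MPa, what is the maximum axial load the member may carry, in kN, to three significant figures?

258 kN

A = 1035 mm².
P_max = σ_allow · A = 249 · 1035 = 257600 N = 257.6 kN.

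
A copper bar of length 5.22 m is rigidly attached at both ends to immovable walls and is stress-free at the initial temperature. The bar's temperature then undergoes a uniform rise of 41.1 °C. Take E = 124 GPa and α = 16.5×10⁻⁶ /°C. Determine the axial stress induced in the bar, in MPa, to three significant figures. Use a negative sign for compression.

-84.1 MPa

Free thermal expansion αLΔT = 16.5e-6 · 5220 · 41.1 = 3.54 mm.
The walls impose strain ε = −(3.54)/5220 = -6.7815e-04; σ = Eε = 124000 · -6.7815e-04 = -84.09 MPa.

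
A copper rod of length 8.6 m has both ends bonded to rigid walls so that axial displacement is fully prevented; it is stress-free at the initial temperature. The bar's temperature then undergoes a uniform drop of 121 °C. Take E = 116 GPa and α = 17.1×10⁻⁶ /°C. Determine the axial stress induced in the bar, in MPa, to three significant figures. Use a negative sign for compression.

Free thermal expansion αLΔT = 17.1e-6 · 8600 · -121 = -17.79 mm.
The walls impose strain ε = −(-17.79)/8600 = 2.0691e-03; σ = Eε = 116000 · 2.0691e-03 = 240 MPa.

240 MPa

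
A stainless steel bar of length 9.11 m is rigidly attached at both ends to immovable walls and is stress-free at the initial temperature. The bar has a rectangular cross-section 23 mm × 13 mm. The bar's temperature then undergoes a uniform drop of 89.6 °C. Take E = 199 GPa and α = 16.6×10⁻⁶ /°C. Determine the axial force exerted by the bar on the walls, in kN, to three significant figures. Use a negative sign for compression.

88.5 kN

Free thermal expansion αLΔT = 16.6e-6 · 9110 · -89.6 = -13.55 mm.
The walls impose strain ε = −(-13.55)/9110 = 1.4874e-03; σ = Eε = 199000 · 1.4874e-03 = 296 MPa.
Wall reaction R = σ·A = 296·299 = 88500 N = 88.5 kN.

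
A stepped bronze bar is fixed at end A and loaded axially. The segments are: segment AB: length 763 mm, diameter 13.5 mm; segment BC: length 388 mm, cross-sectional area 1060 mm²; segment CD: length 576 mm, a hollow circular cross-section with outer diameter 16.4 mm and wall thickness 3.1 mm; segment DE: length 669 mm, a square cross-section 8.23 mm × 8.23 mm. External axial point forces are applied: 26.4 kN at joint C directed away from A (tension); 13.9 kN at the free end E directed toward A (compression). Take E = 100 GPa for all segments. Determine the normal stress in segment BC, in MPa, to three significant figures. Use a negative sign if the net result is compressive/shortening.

11.8 MPa

Internal axial forces (sectioning from the free end, tension +): N_DE = -13.9 kN, N_CD = -13.9 kN, N_BC = 12.5 kN, N_AB = 12.5 kN.
σ_BC = N_BC/A_BC = 12500/1060 = 11.79 MPa.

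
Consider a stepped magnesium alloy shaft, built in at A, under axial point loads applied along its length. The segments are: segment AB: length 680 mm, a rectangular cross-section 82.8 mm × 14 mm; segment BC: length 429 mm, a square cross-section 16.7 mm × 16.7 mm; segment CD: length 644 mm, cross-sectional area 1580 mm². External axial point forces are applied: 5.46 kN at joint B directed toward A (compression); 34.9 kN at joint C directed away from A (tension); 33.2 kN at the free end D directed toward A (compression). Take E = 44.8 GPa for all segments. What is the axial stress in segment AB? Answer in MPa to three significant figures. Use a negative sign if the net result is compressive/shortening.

-3.24 MPa

Internal axial forces (sectioning from the free end, tension +): N_CD = -33.2 kN, N_BC = 1.7 kN, N_AB = -3.76 kN.
A_AB = 1159 mm².
σ_AB = N_AB/A_AB = -3760/1159 = -3.244 MPa.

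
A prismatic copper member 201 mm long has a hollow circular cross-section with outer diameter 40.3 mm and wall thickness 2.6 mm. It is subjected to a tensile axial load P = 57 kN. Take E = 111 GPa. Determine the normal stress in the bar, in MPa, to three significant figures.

185 MPa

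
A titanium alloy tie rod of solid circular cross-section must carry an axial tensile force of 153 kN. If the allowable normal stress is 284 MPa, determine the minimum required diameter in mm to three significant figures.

26.2 mm

Required area A ≥ P/σ_allow = 153000/284 = 538.7 mm².
For a solid circular section, d ≥ √(4A/π) = 26.19 mm.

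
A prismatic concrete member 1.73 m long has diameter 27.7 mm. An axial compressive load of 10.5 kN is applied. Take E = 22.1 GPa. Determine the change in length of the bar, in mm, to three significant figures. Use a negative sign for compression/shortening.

-1.36 mm

A = 602.6 mm².
δ_mech = NL/(AE) = -10500·1730/(602.6·22100) = -1.364 mm.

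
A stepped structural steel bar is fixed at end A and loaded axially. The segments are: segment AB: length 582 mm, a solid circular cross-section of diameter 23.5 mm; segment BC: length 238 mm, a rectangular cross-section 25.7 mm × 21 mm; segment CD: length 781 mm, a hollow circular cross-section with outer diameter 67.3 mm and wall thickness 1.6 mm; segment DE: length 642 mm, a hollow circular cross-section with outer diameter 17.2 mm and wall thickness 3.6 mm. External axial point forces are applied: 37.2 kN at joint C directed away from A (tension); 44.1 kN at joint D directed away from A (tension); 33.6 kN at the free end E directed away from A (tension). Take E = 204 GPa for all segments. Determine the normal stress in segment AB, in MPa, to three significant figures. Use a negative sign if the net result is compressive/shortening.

265 MPa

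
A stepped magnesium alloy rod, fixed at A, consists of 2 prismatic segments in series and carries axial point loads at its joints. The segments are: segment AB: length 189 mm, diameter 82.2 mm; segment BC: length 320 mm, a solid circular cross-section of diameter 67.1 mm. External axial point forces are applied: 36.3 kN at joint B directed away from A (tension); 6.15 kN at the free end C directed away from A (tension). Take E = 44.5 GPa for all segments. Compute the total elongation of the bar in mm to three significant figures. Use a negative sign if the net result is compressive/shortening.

Internal axial forces (sectioning from the free end, tension +): N_BC = 6.15 kN, N_AB = 42.45 kN.
A_AB = 5307 mm².
A_BC = 3536 mm².
δ_AB = 42450·189/(5307·44500) = 0.03397 mm
δ_BC = 6150·320/(3536·44500) = 0.01251 mm
δ = Σδ_i = 0.04648 mm.

0.0465 mm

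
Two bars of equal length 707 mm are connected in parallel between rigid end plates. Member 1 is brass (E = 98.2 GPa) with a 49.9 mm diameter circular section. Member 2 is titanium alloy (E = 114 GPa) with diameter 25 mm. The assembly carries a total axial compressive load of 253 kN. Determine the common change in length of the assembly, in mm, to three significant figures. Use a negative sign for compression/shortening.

-0.721 mm

A_1 = 1956 mm².
A_2 = 490.9 mm².
Equal strain + equilibrium ⇒ each member carries load in proportion to AE: A₁E₁ = 192000000 N, A₂E₂ = 55960000 N, ΣAE = 248000000 N.
δ = PL/ΣAE = -253000·707/248000000 = -0.7212 mm.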